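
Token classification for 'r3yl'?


Pattern: letter/underscore followed by alphanumerics, not a keyword
Type: IDENTIFIER


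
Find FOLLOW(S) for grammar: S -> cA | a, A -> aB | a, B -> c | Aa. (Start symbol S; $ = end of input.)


$ ∈ FOLLOW(S). For each A -> αBβ: add FIRST(β)\{ε} to FOLLOW(B); if β nullable, add FOLLOW(A).
FOLLOW(S) = {$}


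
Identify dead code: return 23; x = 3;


statement follows a return and is unreachable
Dead: 'x = 3'


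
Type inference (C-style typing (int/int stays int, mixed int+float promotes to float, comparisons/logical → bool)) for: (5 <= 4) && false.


Operand types: bool && bool
Rule: logical operators take bool operands and yield bool
Result type: bool


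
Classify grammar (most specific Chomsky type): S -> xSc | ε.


Single nonterminal LHS, but x^n c^n is not regular
Classification: Type 2 (Context-Free)


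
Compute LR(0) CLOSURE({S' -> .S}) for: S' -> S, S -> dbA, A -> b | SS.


Start: S' -> .S
For each item with dot before a nonterminal B, add B -> .γ for every B-production
Closure: [S' -> .S, S -> .dbA]


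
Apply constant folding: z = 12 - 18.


12 - 18 = -6 at compile time
Optimized: z = -6


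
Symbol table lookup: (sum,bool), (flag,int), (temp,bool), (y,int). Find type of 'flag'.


Lookup 'flag' → type int


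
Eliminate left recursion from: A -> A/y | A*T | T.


Left-recursive alternatives: A/y, A*T; non-recursive: T
Introduce A': A -> TA', A' -> /yA' | *TA' | ε


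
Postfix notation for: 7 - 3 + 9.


Left to right (same or higher precedence on left)
Postfix: 7 3 - 9 +


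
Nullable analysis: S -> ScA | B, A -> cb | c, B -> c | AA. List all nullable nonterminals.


A nonterminal is nullable iff some alternative derives ε (directly, or every symbol in it is nullable)
Nullable: {}


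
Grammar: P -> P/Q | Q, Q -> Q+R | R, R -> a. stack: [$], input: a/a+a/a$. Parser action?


no handle on stack; shift 'a'
Action: shift


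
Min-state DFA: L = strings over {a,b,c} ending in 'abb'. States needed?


Track the longest suffix of input matching a prefix of 'abb': 4 classes (prefixes of length 0..3)
Minimal DFA: 4 states


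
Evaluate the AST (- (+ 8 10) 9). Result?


Evaluate inner: (+ 8 10) = 18
Evaluate root: (- 18 9) = 9
Result: 9


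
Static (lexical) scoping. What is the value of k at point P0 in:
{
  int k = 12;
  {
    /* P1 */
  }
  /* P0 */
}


k declared in the same block as P0
k = 12


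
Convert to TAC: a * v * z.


Break into single-operator statements:
t1 = a * v
t2 = t1 * z


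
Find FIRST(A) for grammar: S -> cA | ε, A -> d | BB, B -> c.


Per alternative of A: FIRST(d) = {d}; FIRST(BB) = {c}
FIRST(A) = {c, d}


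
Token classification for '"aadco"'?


Pattern: double-quoted sequence
Type: STRING_LITERAL


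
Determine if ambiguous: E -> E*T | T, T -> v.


precedence layered via separate nonterminal T: deterministic
Unambiguous


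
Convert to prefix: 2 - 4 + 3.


left-to-right (same/higher precedence on left): tree is (+ (- 2 4) 3)
Prefix: + - 2 4 3


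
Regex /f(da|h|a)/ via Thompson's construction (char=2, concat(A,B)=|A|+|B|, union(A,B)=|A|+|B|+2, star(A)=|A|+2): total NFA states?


Syntax tree has 5 char leaf(s), 2 union(s), 0 star(s)
chars contribute 5×2 = 10; each union adds +2; each star adds +2
Total: 10 + 4 + 0 = 14 states


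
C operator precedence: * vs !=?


'*' is multiplicative (level 10); '!=' is equality (level 6)
Higher level binds tighter
'*' has higher precedence than '!='


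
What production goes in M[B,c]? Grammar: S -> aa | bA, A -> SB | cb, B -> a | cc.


For [B, c]: 'c' ∈ FIRST(cc)
Entry: B -> cc


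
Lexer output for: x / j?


Scan left to right, longest-match per lexeme
Tokens: ID(x), OP(/), ID(j)


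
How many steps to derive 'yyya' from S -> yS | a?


Derivation: S => yS => yyS => yyyS => yyya
Steps: 4


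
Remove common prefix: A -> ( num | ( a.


Common prefix: '('
Factored: A -> ( A', A' -> num | a


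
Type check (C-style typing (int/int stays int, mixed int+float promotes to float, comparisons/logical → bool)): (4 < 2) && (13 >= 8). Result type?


Operand types: bool && bool
Rule: logical operators take bool operands and yield bool
Result type: bool


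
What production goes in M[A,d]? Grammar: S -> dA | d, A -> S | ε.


For [A, d]: 'd' ∈ FIRST(S)
Entry: A -> S


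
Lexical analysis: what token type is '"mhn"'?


Pattern: double-quoted sequence
Type: STRING_LITERAL


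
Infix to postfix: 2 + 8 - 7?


Left to right (same or higher precedence on left)
Postfix: 2 8 + 7 -


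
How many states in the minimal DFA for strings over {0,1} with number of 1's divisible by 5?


Track (count of 1) mod 5: states 0..4, accept at 0
Minimal DFA: 5 states


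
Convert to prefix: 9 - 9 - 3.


left-to-right (same/higher precedence on left): tree is (- (- 9 9) 3)
Prefix: - - 9 9 3


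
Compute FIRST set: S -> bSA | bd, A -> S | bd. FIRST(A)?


Per alternative of A: FIRST(S) = {b}; FIRST(bd) = {b}
FIRST(A) = {b}


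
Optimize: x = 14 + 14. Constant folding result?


14 + 14 = 28 at compile time
Optimized: x = 28


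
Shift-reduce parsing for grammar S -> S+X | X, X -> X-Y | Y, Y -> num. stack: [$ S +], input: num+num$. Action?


no handle ('S+' is not any RHS); shift 'num'
Action: shift


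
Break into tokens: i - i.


Scan left to right, longest-match per lexeme
Tokens: ID(i), OP(-), ID(i)


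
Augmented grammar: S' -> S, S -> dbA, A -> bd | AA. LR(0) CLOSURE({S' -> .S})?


Start: S' -> .S
For each item with dot before a nonterminal B, add B -> .γ for every B-production
Closure: [S' -> .S, S -> .dbA]


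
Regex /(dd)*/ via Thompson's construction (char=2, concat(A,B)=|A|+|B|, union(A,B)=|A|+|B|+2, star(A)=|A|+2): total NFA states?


Syntax tree has 2 char leaf(s), 0 union(s), 1 star(s)
chars contribute 2×2 = 4; each union adds +2; each star adds +2
Total: 4 + 0 + 2 = 6 states


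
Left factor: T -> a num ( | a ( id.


Common prefix: 'a'
Factored: T -> a T', T' -> num ( | ( id


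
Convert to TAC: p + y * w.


Break into single-operator statements:
t1 = y * w
t2 = p + t1


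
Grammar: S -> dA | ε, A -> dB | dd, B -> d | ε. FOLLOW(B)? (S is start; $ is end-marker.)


$ ∈ FOLLOW(S). For each A -> αBβ: add FIRST(β)\{ε} to FOLLOW(B); if β nullable, add FOLLOW(A).
FOLLOW(B) = {$}


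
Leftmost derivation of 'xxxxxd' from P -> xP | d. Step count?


Derivation: P => xP => xxP => xxxP => xxxxP => xxxxxP => xxxxxd
Steps: 6


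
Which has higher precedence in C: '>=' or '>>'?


'>>' is shift (level 8); '>=' is relational (level 7)
Higher level binds tighter
'>>' has higher precedence than '>='


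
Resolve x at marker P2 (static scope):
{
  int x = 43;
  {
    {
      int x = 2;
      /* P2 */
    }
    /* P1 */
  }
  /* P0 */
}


x declared in the same block as P2
x = 2


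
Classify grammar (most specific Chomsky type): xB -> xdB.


LHS has context (more than one symbol) and |LHS| ≤ |RHS|
Classification: Type 1 (Context-Sensitive)


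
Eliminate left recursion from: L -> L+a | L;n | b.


Left-recursive alternatives: L+a, L;n; non-recursive: b
Introduce L': L -> bL', L' -> +aL' | ;nL' | ε


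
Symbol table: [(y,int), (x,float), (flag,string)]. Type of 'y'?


Lookup 'y' → type int


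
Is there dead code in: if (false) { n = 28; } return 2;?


condition is constant false, so the whole block is unreachable
Dead: 'if (false) { n = 28; }'


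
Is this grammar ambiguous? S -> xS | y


right-linear, alternatives start with distinct terminals 'x' vs 'y': unique leftmost derivation
Unambiguous


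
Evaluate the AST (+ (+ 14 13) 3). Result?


Evaluate inner: (+ 14 13) = 27
Evaluate root: (+ 27 3) = 30
Result: 30


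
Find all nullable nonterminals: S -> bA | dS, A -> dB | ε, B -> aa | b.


A nonterminal is nullable iff some alternative derives ε (directly, or every symbol in it is nullable)
Nullable: {A}


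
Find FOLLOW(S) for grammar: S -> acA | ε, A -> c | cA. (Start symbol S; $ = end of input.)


$ ∈ FOLLOW(S). For each A -> αBβ: add FIRST(β)\{ε} to FOLLOW(B); if β nullable, add FOLLOW(A).
FOLLOW(S) = {$}


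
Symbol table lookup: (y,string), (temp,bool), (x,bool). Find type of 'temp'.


Lookup 'temp' → type bool


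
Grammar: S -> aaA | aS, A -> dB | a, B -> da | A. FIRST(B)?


Per alternative of B: FIRST(da) = {d}; FIRST(A) = {a, d}
FIRST(B) = {a, d}


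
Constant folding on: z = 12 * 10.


12 * 10 = 120 at compile time
Optimized: z = 120


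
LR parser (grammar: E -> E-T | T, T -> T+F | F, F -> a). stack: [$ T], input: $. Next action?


lookahead ∉ {+} so T won't extend; reduce E -> T
Action: reduce (E -> T)


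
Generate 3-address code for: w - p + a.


Break into single-operator statements:
t1 = w - p
t2 = t1 + a


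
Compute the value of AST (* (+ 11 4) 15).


Evaluate inner: (+ 11 4) = 15
Evaluate root: (* 15 15) = 225
Result: 225


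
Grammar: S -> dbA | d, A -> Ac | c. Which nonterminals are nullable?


A nonterminal is nullable iff some alternative derives ε (directly, or every symbol in it is nullable)
Nullable: {}


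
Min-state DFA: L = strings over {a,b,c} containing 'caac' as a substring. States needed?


KMP-style automaton: 4 progress states + 1 absorbing accept = 5
Minimal DFA: 5 states


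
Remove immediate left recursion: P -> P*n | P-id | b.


Left-recursive alternatives: P*n, P-id; non-recursive: b
Introduce P': P -> bP', P' -> *nP' | -idP' | ε


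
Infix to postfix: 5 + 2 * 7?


* has higher precedence, evaluate 2*7 first
Postfix: 5 2 7 * +


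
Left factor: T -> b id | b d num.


Common prefix: 'b'
Factored: T -> b T', T' -> id | d num


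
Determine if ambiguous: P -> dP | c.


right-linear, alternatives start with distinct terminals 'd' vs 'c': unique leftmost derivation
Unambiguous


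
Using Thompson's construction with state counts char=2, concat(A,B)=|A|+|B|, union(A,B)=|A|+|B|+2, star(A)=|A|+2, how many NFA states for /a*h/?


Syntax tree has 2 char leaf(s), 0 union(s), 1 star(s)
chars contribute 2×2 = 4; each union adds +2; each star adds +2
Total: 4 + 0 + 2 = 6 states


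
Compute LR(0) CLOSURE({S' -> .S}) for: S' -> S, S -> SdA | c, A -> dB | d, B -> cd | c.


Start: S' -> .S
For each item with dot before a nonterminal B, add B -> .γ for every B-production
Closure: [S' -> .S, S -> .SdA, S -> .c]


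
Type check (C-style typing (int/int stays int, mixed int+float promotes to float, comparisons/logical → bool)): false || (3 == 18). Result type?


Operand types: bool || bool
Rule: logical operators take bool operands and yield bool
Result type: bool


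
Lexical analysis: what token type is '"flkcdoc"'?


Pattern: double-quoted sequence
Type: STRING_LITERAL


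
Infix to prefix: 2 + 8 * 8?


'*' binds tighter: tree is (+ 2 (* 8 8))
Prefix: + 2 * 8 8


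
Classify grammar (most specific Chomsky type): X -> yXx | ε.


Single nonterminal LHS, but y^n x^n is not regular
Classification: Type 2 (Context-Free)


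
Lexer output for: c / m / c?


Scan left to right, longest-match per lexeme
Tokens: ID(c), OP(/), ID(m), OP(/), ID(c)


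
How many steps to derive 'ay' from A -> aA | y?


Derivation: A => aA => ay
Steps: 2


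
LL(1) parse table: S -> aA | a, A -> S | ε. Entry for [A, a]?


For [A, a]: 'a' ∈ FIRST(S)
Entry: A -> S


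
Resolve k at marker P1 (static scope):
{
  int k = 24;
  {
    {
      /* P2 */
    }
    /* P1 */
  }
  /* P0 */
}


P1's block does not declare k; resolves to the enclosing declaration at depth 0
k = 24


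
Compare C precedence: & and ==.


'==' is equality (level 6); '&' is bitwise AND (level 5)
Higher level binds tighter
'==' has higher precedence than '&'


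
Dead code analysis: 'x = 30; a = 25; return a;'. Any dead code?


x is assigned but never read
Dead: 'x = 30'


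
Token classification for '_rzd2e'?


Pattern: letter/underscore followed by alphanumerics, not a keyword
Type: IDENTIFIER


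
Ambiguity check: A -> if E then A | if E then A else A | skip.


dangling else: 'if E then if E then skip else skip' parses two ways
Ambiguous


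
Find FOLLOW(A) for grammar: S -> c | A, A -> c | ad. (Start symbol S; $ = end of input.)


$ ∈ FOLLOW(S). For each A -> αBβ: add FIRST(β)\{ε} to FOLLOW(B); if β nullable, add FOLLOW(A).
FOLLOW(A) = {$}


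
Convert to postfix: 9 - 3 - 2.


Left to right (same or higher precedence on left)
Postfix: 9 3 - 2 -


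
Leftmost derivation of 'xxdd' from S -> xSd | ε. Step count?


Derivation: S => xSd => xxSdd => xxdd
Steps: 3


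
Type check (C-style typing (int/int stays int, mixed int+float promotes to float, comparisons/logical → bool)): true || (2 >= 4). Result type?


Operand types: bool || bool
Rule: logical operators take bool operands and yield bool
Result type: bool


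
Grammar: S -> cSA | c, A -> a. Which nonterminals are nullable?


A nonterminal is nullable iff some alternative derives ε (directly, or every symbol in it is nullable)
Nullable: {}


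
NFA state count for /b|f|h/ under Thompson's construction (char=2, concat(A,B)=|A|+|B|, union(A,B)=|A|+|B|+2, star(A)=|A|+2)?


Syntax tree has 3 char leaf(s), 2 union(s), 0 star(s)
chars contribute 3×2 = 6; each union adds +2; each star adds +2
Total: 6 + 4 + 0 = 10 states


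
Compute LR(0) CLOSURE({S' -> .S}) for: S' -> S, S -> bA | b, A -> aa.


Start: S' -> .S
For each item with dot before a nonterminal B, add B -> .γ for every B-production
Closure: [S' -> .S, S -> .bA, S -> .b]


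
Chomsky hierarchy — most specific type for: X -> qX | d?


Right-linear: every RHS is a terminal or a terminal followed by one nonterminal
Classification: Type 3 (Regular)


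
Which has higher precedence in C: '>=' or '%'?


'%' is multiplicative (level 10); '>=' is relational (level 7)
Higher level binds tighter
'%' has higher precedence than '>='


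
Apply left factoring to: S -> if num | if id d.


Common prefix: 'if'
Factored: S -> if S', S' -> num | id d


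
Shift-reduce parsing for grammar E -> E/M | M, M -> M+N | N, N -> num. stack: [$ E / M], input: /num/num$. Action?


handle 'E/M' on top; lookahead ∈ FOLLOW(E) = {/, $}
Action: reduce (E -> E/M)


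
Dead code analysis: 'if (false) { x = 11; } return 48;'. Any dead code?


condition is constant false, so the whole block is unreachable
Dead: 'if (false) { x = 11; }'


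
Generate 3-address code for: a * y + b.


Break into single-operator statements:
t1 = a * y
t2 = t1 + b


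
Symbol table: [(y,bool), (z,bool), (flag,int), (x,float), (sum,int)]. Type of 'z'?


Lookup 'z' → type bool


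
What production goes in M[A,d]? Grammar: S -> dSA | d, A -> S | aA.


For [A, d]: 'd' ∈ FIRST(S)
Entry: A -> S


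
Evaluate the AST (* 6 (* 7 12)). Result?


Evaluate inner: (* 7 12) = 84
Evaluate root: (* 6 84) = 504
Result: 504


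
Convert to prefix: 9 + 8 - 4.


left-to-right (same/higher precedence on left): tree is (- (+ 9 8) 4)
Prefix: - + 9 8 4


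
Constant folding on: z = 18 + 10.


18 + 10 = 28 at compile time
Optimized: z = 28


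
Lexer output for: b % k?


Scan left to right, longest-match per lexeme
Tokens: ID(b), OP(%), ID(k)


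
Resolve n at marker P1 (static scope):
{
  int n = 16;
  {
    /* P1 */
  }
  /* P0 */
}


P1's block does not declare n; resolves to the enclosing declaration at depth 0
n = 16


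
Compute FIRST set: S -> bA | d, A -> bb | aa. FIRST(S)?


Per alternative of S: FIRST(bA) = {b}; FIRST(d) = {d}
FIRST(S) = {b, d}


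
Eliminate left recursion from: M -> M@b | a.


Left-recursive alternatives: M@b; non-recursive: a
Introduce M': M -> aM', M' -> @bM' | ε


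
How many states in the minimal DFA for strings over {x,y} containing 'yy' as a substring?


KMP-style automaton: 2 progress states + 1 absorbing accept = 3
Minimal DFA: 3 states


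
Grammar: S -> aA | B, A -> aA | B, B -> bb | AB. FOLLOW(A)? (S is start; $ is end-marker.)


$ ∈ FOLLOW(S). For each A -> αBβ: add FIRST(β)\{ε} to FOLLOW(B); if β nullable, add FOLLOW(A).
FOLLOW(A) = {$, a, b}


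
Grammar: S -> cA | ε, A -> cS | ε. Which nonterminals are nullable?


A nonterminal is nullable iff some alternative derives ε (directly, or every symbol in it is nullable)
Nullable: {A, S}


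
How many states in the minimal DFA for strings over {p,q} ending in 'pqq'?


Track the longest suffix of input matching a prefix of 'pqq': 4 classes (prefixes of length 0..3)
Minimal DFA: 4 states


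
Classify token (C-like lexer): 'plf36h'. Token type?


Pattern: letter/underscore followed by alphanumerics, not a keyword
Type: IDENTIFIER


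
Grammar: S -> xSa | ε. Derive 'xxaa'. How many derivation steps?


Derivation: S => xSa => xxSaa => xxaa
Steps: 3


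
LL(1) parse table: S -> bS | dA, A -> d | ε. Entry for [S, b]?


For [S, b]: 'b' ∈ FIRST(bS)
Entry: S -> bS


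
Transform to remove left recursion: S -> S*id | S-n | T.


Left-recursive alternatives: S*id, S-n; non-recursive: T
Introduce S': S -> TS', S' -> *idS' | -nS' | ε


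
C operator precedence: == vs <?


'<' is relational (level 7); '==' is equality (level 6)
Higher level binds tighter
'<' has higher precedence than '=='


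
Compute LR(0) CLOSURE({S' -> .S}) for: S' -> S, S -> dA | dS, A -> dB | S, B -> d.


Start: S' -> .S
For each item with dot before a nonterminal B, add B -> .γ for every B-production
Closure: [S' -> .S, S -> .dA, S -> .dS]


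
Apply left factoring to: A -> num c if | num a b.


Common prefix: 'num'
Factored: A -> num A', A' -> c if | a b


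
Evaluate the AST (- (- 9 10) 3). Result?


Evaluate inner: (- 9 10) = -1
Evaluate root: (- -1 3) = -4
Result: -4


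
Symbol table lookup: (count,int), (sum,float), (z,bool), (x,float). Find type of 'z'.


Lookup 'z' → type bool


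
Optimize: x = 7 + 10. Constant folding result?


7 + 10 = 17 at compile time
Optimized: x = 17


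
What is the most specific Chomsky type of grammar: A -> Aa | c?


Left-linear: every RHS is a terminal or one nonterminal followed by a terminal
Classification: Type 3 (Regular)


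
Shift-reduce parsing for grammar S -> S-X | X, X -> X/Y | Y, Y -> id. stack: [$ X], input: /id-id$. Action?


shift '/' to continue X -> X/Y
Action: shift


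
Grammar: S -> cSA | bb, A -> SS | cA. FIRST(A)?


Per alternative of A: FIRST(SS) = {b, c}; FIRST(cA) = {c}
FIRST(A) = {b, c}


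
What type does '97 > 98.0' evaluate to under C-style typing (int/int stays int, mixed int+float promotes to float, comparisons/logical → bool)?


Operand types: int > float
Rule: comparison yields bool
Result type: bool


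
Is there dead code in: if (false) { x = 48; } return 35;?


condition is constant false, so the whole block is unreachable
Dead: 'if (false) { x = 48; }'


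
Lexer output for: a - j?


Scan left to right, longest-match per lexeme
Tokens: ID(a), OP(-), ID(j)


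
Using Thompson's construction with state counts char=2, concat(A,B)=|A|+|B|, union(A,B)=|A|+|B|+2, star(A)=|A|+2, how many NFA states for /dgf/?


Syntax tree has 3 char leaf(s), 0 union(s), 0 star(s)
chars contribute 3×2 = 6; each union adds +2; each star adds +2
Total: 6 + 0 + 0 = 6 states


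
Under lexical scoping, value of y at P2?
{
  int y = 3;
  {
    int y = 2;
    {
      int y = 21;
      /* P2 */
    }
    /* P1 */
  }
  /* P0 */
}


y declared in the same block as P2
y = 21


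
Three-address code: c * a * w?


Break into single-operator statements:
t1 = c * a
t2 = t1 * w


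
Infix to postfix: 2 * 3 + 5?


Left to right (same or higher precedence on left)
Postfix: 2 3 * 5 +


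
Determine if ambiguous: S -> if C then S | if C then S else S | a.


dangling else: 'if C then if C then a else a' parses two ways
Ambiguous


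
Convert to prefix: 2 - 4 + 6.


left-to-right (same/higher precedence on left): tree is (+ (- 2 4) 6)
Prefix: + - 2 4 6


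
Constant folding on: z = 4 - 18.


4 - 18 = -14 at compile time
Optimized: z = -14


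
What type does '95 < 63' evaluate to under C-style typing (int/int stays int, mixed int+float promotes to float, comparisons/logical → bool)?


Operand types: int < int
Rule: comparison yields bool
Result type: bool


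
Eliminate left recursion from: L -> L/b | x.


Left-recursive alternatives: L/b; non-recursive: x
Introduce L': L -> xL', L' -> /bL' | ε


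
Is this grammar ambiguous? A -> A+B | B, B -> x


precedence layered via separate nonterminal B: deterministic
Unambiguous


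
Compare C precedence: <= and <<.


'<<' is shift (level 8); '<=' is relational (level 7)
Higher level binds tighter
'<<' has higher precedence than '<='


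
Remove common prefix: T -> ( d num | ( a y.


Common prefix: '('
Factored: T -> ( T', T' -> d num | a y


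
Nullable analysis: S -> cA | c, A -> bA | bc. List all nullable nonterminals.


A nonterminal is nullable iff some alternative derives ε (directly, or every symbol in it is nullable)
Nullable: {}


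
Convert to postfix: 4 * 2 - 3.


Left to right (same or higher precedence on left)
Postfix: 4 2 * 3 -


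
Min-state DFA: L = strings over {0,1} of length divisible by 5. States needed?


Track length mod 5: states 0..4, accept at 0
Minimal DFA: 5 states


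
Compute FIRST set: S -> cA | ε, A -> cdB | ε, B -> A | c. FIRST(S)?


Per alternative of S: FIRST(cA) = {c}; FIRST(ε) = {ε}
FIRST(S) = {c, ε}


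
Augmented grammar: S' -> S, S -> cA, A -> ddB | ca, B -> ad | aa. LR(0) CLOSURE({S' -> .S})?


Start: S' -> .S
For each item with dot before a nonterminal B, add B -> .γ for every B-production
Closure: [S' -> .S, S -> .cA]


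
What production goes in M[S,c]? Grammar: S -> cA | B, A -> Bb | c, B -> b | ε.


For [S, c]: 'c' ∈ FIRST(cA)
Entry: S -> cA


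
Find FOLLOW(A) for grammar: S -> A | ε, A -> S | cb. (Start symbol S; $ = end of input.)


$ ∈ FOLLOW(S). For each A -> αBβ: add FIRST(β)\{ε} to FOLLOW(B); if β nullable, add FOLLOW(A).
FOLLOW(A) = {$}


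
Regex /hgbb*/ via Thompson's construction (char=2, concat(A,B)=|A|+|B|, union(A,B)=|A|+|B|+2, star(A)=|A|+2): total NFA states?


Syntax tree has 4 char leaf(s), 0 union(s), 1 star(s)
chars contribute 4×2 = 8; each union adds +2; each star adds +2
Total: 8 + 0 + 2 = 10 states


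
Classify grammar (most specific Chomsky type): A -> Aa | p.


Left-linear: every RHS is a terminal or one nonterminal followed by a terminal
Classification: Type 3 (Regular)


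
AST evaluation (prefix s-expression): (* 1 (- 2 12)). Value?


Evaluate inner: (- 2 12) = -10
Evaluate root: (* 1 -10) = -10
Result: -10


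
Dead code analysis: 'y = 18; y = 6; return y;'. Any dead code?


first assignment to y is overwritten before any read
Dead: 'y = 18'


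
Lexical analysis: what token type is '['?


Pattern: delimiter/punctuation
Type: PUNCTUATION


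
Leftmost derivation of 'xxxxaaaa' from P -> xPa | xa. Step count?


Derivation: P => xPa => xxPaa => xxxPaaa => xxxxaaaa
Steps: 4


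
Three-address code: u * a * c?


Break into single-operator statements:
t1 = u * a
t2 = t1 * c


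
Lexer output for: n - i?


Scan left to right, longest-match per lexeme
Tokens: ID(n), OP(-), ID(i)


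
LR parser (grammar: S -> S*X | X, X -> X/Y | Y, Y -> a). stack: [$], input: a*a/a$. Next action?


no handle on stack; shift 'a'
Action: shift


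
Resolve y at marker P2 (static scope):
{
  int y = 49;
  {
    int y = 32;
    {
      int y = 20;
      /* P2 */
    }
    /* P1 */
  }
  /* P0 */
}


y declared in the same block as P2
y = 20


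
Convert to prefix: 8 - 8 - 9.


left-to-right (same/higher precedence on left): tree is (- (- 8 8) 9)
Prefix: - - 8 8 9


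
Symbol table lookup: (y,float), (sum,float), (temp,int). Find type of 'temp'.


Lookup 'temp' → type int


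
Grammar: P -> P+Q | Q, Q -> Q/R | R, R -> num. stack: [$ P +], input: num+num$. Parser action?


no handle ('P+' is not any RHS); shift 'num'
Action: shift


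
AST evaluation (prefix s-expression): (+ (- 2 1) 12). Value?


Evaluate inner: (- 2 1) = 1
Evaluate root: (+ 1 12) = 13
Result: 13


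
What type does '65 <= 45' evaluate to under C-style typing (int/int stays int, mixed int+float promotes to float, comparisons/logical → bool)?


Operand types: int <= int
Rule: comparison yields bool
Result type: bool


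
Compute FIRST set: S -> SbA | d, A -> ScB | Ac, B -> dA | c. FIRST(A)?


Per alternative of A: FIRST(ScB) = {d}; FIRST(Ac) = {d}
FIRST(A) = {d}


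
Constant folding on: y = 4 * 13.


4 * 13 = 52 at compile time
Optimized: y = 52


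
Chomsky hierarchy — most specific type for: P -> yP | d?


Right-linear: every RHS is a terminal or a terminal followed by one nonterminal
Classification: Type 3 (Regular)


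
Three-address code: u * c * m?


Break into single-operator statements:
t1 = u * c
t2 = t1 * m


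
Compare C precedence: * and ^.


'*' is multiplicative (level 10); '^' is bitwise XOR (level 4)
Higher level binds tighter
'*' has higher precedence than '^'


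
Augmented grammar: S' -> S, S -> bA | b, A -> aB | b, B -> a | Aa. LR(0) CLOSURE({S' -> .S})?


Start: S' -> .S
For each item with dot before a nonterminal B, add B -> .γ for every B-production
Closure: [S' -> .S, S -> .bA, S -> .b]


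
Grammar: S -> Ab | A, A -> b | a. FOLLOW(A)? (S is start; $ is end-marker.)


$ ∈ FOLLOW(S). For each A -> αBβ: add FIRST(β)\{ε} to FOLLOW(B); if β nullable, add FOLLOW(A).
FOLLOW(A) = {$, b}


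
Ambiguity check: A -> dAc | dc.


balanced d^n…c^n: each string has a unique parse
Unambiguous


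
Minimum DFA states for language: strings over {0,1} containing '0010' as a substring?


KMP-style automaton: 4 progress states + 1 absorbing accept = 5
Minimal DFA: 5 states


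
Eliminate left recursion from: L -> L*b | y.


Left-recursive alternatives: L*b; non-recursive: y
Introduce L': L -> yL', L' -> *bL' | ε


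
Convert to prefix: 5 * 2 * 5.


left-to-right (same/higher precedence on left): tree is (* (* 5 2) 5)
Prefix: * * 5 2 5


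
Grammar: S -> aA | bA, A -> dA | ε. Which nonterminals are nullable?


A nonterminal is nullable iff some alternative derives ε (directly, or every symbol in it is nullable)
Nullable: {A}


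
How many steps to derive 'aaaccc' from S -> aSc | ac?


Derivation: S => aSc => aaScc => aaaccc
Steps: 3


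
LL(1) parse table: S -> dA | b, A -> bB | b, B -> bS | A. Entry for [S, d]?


For [S, d]: 'd' ∈ FIRST(dA)
Entry: S -> dA


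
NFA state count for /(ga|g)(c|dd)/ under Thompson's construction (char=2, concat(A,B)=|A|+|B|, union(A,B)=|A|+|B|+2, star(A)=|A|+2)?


Syntax tree has 6 char leaf(s), 2 union(s), 0 star(s)
chars contribute 6×2 = 12; each union adds +2; each star adds +2
Total: 12 + 4 + 0 = 16 states


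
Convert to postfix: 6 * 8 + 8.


Left to right (same or higher precedence on left)
Postfix: 6 8 * 8 +


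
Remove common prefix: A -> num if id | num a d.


Common prefix: 'num'
Factored: A -> num A', A' -> if id | a d


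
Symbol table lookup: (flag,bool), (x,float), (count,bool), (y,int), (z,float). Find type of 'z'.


Lookup 'z' → type float


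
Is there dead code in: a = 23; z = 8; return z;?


a is assigned but never read
Dead: 'a = 23'


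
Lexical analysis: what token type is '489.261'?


Pattern: digits with a decimal point
Type: FLOAT_LITERAL


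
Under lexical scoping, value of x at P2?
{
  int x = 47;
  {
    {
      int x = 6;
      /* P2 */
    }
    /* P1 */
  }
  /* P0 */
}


x declared in the same block as P2
x = 6


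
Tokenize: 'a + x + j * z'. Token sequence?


Scan left to right, longest-match per lexeme
Tokens: ID(a), OP(+), ID(x), OP(+), ID(j), OP(*), ID(z)


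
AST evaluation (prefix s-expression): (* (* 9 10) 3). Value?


Evaluate inner: (* 9 10) = 90
Evaluate root: (* 90 3) = 270
Result: 270


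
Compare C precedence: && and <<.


'<<' is shift (level 8); '&&' is logical AND (level 2)
Higher level binds tighter
'<<' has higher precedence than '&&'


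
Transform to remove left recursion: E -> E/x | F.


Left-recursive alternatives: E/x; non-recursive: F
Introduce E': E -> FE', E' -> /xE' | ε


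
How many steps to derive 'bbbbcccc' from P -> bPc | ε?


Derivation: P => bPc => bbPcc => bbbPccc => bbbbPcccc => bbbbcccc
Steps: 5


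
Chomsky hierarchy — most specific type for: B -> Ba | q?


Left-linear: every RHS is a terminal or one nonterminal followed by a terminal
Classification: Type 3 (Regular)


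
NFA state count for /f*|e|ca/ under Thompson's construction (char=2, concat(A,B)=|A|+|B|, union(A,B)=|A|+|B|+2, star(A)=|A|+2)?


Syntax tree has 4 char leaf(s), 2 union(s), 1 star(s)
chars contribute 4×2 = 8; each union adds +2; each star adds +2
Total: 8 + 4 + 2 = 14 states


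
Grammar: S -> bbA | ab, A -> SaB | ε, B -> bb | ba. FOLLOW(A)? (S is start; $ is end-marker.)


$ ∈ FOLLOW(S). For each A -> αBβ: add FIRST(β)\{ε} to FOLLOW(B); if β nullable, add FOLLOW(A).
FOLLOW(A) = {$, a}


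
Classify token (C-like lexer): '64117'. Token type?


Pattern: digits only
Type: INTEGER_LITERAL


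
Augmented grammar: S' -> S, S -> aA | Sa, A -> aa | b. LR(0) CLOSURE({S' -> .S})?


Start: S' -> .S
For each item with dot before a nonterminal B, add B -> .γ for every B-production
Closure: [S' -> .S, S -> .aA, S -> .Sa]


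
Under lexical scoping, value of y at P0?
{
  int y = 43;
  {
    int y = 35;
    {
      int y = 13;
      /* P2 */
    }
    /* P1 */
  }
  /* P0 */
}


y declared in the same block as P0
y = 43


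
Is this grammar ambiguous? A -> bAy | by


balanced b^n…y^n: each string has a unique parse
Unambiguous


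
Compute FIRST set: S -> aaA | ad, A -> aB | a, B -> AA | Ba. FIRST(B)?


Per alternative of B: FIRST(AA) = {a}; FIRST(Ba) = {a}
FIRST(B) = {a}


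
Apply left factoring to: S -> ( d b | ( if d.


Common prefix: '('
Factored: S -> ( S', S' -> d b | if d


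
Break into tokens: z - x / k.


Scan left to right, longest-match per lexeme
Tokens: ID(z), OP(-), ID(x), OP(/), ID(k)


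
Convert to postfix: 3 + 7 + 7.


Left to right (same or higher precedence on left)
Postfix: 3 7 + 7 +


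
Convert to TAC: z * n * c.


Break into single-operator statements:
t1 = z * n
t2 = t1 * c


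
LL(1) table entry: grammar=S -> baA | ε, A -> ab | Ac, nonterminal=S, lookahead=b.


For [S, b]: 'b' ∈ FIRST(baA)
Entry: S -> baA


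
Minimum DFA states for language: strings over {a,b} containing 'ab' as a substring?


KMP-style automaton: 2 progress states + 1 absorbing accept = 3
Minimal DFA: 3 states


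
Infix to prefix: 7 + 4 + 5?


left-to-right (same/higher precedence on left): tree is (+ (+ 7 4) 5)
Prefix: + + 7 4 5


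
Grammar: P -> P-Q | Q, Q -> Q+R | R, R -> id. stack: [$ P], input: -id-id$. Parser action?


shift '-' to continue P -> P-Q
Action: shift


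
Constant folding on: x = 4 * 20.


4 * 20 = 80 at compile time
Optimized: x = 80


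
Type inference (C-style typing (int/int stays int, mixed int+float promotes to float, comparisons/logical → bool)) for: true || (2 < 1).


Operand types: bool || bool
Rule: logical operators take bool operands and yield bool
Result type: bool


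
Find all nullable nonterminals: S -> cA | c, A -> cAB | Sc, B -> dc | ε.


A nonterminal is nullable iff some alternative derives ε (directly, or every symbol in it is nullable)
Nullable: {B}


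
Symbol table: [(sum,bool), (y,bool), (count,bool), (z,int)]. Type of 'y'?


Lookup 'y' → type bool


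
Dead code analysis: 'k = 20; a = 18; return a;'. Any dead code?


k is assigned but never read
Dead: 'k = 20'


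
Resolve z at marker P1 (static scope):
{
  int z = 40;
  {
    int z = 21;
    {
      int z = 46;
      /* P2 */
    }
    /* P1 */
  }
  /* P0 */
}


z declared in the same block as P1
z = 21


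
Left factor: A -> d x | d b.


Common prefix: 'd'
Factored: A -> d A', A' -> x | b


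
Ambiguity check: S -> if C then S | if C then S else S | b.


dangling else: 'if C then if C then b else b' parses two ways
Ambiguous


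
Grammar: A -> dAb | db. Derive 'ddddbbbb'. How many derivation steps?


Derivation: A => dAb => ddAbb => dddAbbb => ddddbbbb
Steps: 4


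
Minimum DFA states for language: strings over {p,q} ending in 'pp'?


Track the longest suffix of input matching a prefix of 'pp': 3 classes (prefixes of length 0..2)
Minimal DFA: 3 states


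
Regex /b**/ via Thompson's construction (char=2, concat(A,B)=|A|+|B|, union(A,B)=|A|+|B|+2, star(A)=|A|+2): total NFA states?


Syntax tree has 1 char leaf(s), 0 union(s), 2 star(s)
chars contribute 1×2 = 2; each union adds +2; each star adds +2
Total: 2 + 0 + 4 = 6 states


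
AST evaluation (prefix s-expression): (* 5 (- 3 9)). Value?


Evaluate inner: (- 3 9) = -6
Evaluate root: (* 5 -6) = -30
Result: -30


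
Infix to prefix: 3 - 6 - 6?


left-to-right (same/higher precedence on left): tree is (- (- 3 6) 6)
Prefix: - - 3 6 6


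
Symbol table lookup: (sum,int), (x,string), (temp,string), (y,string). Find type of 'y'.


Lookup 'y' → type string


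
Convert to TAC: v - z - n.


Break into single-operator statements:
t1 = v - z
t2 = t1 - n


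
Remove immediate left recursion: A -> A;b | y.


Left-recursive alternatives: A;b; non-recursive: y
Introduce A': A -> yA', A' -> ;bA' | ε


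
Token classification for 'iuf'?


Pattern: letter/underscore followed by alphanumerics, not a keyword
Type: IDENTIFIER


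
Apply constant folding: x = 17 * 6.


17 * 6 = 102 at compile time
Optimized: x = 102


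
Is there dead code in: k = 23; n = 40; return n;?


k is assigned but never read
Dead: 'k = 23'


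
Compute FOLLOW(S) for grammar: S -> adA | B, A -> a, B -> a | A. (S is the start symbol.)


$ ∈ FOLLOW(S). For each A -> αBβ: add FIRST(β)\{ε} to FOLLOW(B); if β nullable, add FOLLOW(A).
FOLLOW(S) = {$}


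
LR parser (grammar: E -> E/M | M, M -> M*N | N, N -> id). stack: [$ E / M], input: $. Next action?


handle 'E/M' on top; lookahead ∈ FOLLOW(E) = {/, $}
Action: reduce (E -> E/M)


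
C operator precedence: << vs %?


'%' is multiplicative (level 10); '<<' is shift (level 8)
Higher level binds tighter
'%' has higher precedence than '<<'


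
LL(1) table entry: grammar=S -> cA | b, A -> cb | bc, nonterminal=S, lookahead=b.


For [S, b]: 'b' ∈ FIRST(b)
Entry: S -> b


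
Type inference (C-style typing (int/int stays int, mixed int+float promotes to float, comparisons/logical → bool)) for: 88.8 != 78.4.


Operand types: float != float
Rule: comparison yields bool
Result type: bool


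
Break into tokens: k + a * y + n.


Scan left to right, longest-match per lexeme
Tokens: ID(k), OP(+), ID(a), OP(*), ID(y), OP(+), ID(n)


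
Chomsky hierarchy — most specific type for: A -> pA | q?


Right-linear: every RHS is a terminal or a terminal followed by one nonterminal
Classification: Type 3 (Regular)


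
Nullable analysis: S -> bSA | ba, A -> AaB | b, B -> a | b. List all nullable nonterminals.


A nonterminal is nullable iff some alternative derives ε (directly, or every symbol in it is nullable)
Nullable: {}


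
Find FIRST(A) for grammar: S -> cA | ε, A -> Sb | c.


Per alternative of A: FIRST(Sb) = {b, c}; FIRST(c) = {c}
FIRST(A) = {b, c}


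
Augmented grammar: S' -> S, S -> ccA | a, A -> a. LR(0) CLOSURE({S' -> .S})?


Start: S' -> .S
For each item with dot before a nonterminal B, add B -> .γ for every B-production
Closure: [S' -> .S, S -> .ccA, S -> .a]


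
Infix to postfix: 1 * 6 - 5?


Left to right (same or higher precedence on left)
Postfix: 1 6 * 5 -


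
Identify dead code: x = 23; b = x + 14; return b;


x is read by b's definition; b is returned
No dead code


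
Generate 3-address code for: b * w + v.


Break into single-operator statements:
t1 = b * w
t2 = t1 + v


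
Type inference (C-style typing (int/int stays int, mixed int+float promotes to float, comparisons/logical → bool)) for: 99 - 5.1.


Operand types: int - float
Rule: mixed int/float promotes to float; int/int stays int
Result type: float


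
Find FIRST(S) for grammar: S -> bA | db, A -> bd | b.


Per alternative of S: FIRST(bA) = {b}; FIRST(db) = {d}
FIRST(S) = {b, d}


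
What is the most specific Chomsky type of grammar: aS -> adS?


LHS has context (more than one symbol) and |LHS| ≤ |RHS|
Classification: Type 1 (Context-Sensitive)


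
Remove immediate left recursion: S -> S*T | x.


Left-recursive alternatives: S*T; non-recursive: x
Introduce S': S -> xS', S' -> *TS' | ε


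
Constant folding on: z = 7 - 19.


7 - 19 = -12 at compile time
Optimized: z = -12


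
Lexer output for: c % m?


Scan left to right, longest-match per lexeme
Tokens: ID(c), OP(%), ID(m)


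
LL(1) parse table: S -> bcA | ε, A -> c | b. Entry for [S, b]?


For [S, b]: 'b' ∈ FIRST(bcA)
Entry: S -> bcA


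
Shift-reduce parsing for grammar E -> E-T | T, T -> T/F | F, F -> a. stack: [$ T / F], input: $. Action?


handle 'T/F' on top
Action: reduce (T -> T/F)


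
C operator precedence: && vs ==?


'==' is equality (level 6); '&&' is logical AND (level 2)
Higher level binds tighter
'==' has higher precedence than '&&'


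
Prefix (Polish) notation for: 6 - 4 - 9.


left-to-right (same/higher precedence on left): tree is (- (- 6 4) 9)
Prefix: - - 6 4 9


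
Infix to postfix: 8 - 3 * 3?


* has higher precedence, evaluate 3*3 first
Postfix: 8 3 3 * -


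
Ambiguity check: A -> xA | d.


right-linear, alternatives start with distinct terminals 'x' vs 'd': unique leftmost derivation
Unambiguous


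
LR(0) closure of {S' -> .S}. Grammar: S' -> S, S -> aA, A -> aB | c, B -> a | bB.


Start: S' -> .S
For each item with dot before a nonterminal B, add B -> .γ for every B-production
Closure: [S' -> .S, S -> .aA]


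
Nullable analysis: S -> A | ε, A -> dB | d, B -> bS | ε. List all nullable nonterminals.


A nonterminal is nullable iff some alternative derives ε (directly, or every symbol in it is nullable)
Nullable: {B, S}


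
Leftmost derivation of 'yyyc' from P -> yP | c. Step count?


Derivation: P => yP => yyP => yyyP => yyyc
Steps: 4


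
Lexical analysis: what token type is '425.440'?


Pattern: digits with a decimal point
Type: FLOAT_LITERAL


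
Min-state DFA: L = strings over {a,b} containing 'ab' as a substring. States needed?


KMP-style automaton: 2 progress states + 1 absorbing accept = 3
Minimal DFA: 3 states


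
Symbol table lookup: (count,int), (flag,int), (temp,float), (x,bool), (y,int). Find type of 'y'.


Lookup 'y' → type int


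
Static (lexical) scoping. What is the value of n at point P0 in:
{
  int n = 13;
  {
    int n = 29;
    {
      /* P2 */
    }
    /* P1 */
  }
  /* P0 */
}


n declared in the same block as P0
n = 13
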